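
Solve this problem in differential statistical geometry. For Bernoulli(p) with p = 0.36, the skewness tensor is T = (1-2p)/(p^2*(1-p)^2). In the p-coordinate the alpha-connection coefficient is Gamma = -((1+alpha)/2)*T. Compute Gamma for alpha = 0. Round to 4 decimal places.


Skewness (Amari-Chentsov) tensor: T = (1-2p)/(p^2*(1-p)^2).
p = 0.36, 1-2p = 0.28, p^2 = 0.1296, (1-p)^2 = 0.4096.
T = 0.28/(0.1296 * 0.4096) = 5.274643.
In the p-coordinate, Gamma^(alpha) = Gamma^(0) - (alpha/2)*T with Gamma^(0) = (1/2)*g'(p) = -T/2,
so Gamma^(alpha) = -((1+alpha)/2)*T.
alpha = 0, -(1+alpha)/2 = -0.5.
Gamma = -0.5 * 5.274643 = -2.6373

-2.6373


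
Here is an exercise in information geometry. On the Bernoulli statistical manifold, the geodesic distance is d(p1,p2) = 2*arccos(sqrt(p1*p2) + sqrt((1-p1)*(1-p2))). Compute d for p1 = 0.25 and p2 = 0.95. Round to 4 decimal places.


Geodesic distance on Bernoulli manifold:
d(p1,p2) = 2*arccos(sqrt(p1*p2) + sqrt((1-p1)*(1-p2))).
sqrt(p1*p2) = sqrt(0.25*0.95) = 0.48734.
sqrt((1-p1)*(1-p2)) = sqrt(0.75*0.05) = 0.193649.
arg = 0.48734 + 0.193649 = 0.680989.
d = 2*arccos(0.680989) = 1.6434

1.6434


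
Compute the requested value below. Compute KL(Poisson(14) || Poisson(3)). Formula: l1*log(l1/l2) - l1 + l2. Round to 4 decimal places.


KL divergence for Poisson:
KL = l1*log(l1/l2) - l1 + l2.
l1 = 14, l2 = 3.
log(14/3) = 1.540445.
l1*log(l1/l2) = 14 * 1.540445 = 21.566231.
KL = 21.566231 - 14 + 3 = 10.5662

10.5662


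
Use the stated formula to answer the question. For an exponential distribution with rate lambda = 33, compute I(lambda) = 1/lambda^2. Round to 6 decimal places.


Fisher information for exponential: I(lambda) = 1/lambda^2.
lambda = 33, lambda^2 = 1089.
I = 1/1089 = 0.000918

0.000918


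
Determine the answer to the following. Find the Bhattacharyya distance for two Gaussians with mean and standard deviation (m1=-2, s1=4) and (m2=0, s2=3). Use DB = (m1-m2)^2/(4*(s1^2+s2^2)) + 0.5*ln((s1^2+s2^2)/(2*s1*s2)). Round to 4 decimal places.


Bhattacharyya distance between two Gaussians:
DB = (m1-m2)^2/(4*(s1^2+s2^2)) + (1/2)*ln((s1^2+s2^2)/(2*s1*s2)).
(m1-m2)^2 = (-2)^2 = 4.
s1^2+s2^2 = 16 + 9 = 25.
term1 = 4/100 = 0.04.
term2 = 0.5*ln(25/24.0) = 0.020411.
DB = 0.04 + 0.020411 = 0.0604

0.0604


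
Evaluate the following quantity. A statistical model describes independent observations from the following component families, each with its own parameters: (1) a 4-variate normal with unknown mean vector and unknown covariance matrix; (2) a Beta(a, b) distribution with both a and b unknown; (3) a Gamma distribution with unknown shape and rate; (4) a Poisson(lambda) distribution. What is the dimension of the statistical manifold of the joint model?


The dimension of a statistical manifold equals the number of free
(independent) real parameters of the model. For a product of independent
blocks the parameter counts add.
- 4-variate normal: 4 (mean) + 4*5/2 = 10 (symmetric covariance) = 14.
- Beta (a, b): 2.
- Gamma (shape, rate): 2.
- Poisson (lambda): 1.
Total = 14 + 2 + 2 + 1 = 19.
Dimension = 19

19


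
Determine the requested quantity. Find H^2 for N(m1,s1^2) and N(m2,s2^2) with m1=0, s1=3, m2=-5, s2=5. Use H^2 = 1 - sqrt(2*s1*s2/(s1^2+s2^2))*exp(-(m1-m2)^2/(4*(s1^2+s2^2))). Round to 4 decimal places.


Squared Hellinger distance for Gaussians:
H^2 = 1 - sqrt(2*s1*s2/(s1^2+s2^2)) * exp(-(m1-m2)^2/(4*(s1^2+s2^2))).
s1^2 = 9, s2^2 = 25, s1^2+s2^2 = 34.
sqrt(2*3*5/(34)) = 0.939336.
(m1-m2)^2 = (5)^2 = 25.
exp(-25/(4*34)) = exp(-0.183824) = 0.832083.
H^2 = 1 - 0.939336*0.832083 = 0.2184

0.2184


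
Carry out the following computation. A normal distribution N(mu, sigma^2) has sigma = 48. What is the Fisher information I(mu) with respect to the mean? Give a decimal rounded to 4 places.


The Fisher information for the mean of a normal distribution is I(mu) = 1/sigma^2.
sigma = 48, so sigma^2 = 2304.
I(mu) = 1/2304 = 0.0004

0.0004


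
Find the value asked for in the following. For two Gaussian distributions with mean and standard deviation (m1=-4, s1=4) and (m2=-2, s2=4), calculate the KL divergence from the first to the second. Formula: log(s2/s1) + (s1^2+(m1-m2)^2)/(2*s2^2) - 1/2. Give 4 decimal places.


KL divergence between normal distributions:
KL = log(s2/s1) + (s1^2 + (m1-m2)^2)/(2*s2^2) - 1/2.
log(4/4) = 0.0.
(4^2 + (-4--2)^2)/(2*4^2) = (16 + 4)/32 = 0.625.
KL = 0.0 + 0.625 - 0.5 = 0.1250

0.1250


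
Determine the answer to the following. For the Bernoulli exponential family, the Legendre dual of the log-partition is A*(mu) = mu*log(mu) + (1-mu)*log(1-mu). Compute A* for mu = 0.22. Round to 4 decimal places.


Legendre transform for Bernoulli:
A*(mu) = mu*log(mu) + (1-mu)*log(1-mu).
mu = 0.22, 1-mu = 0.78.
mu*log(mu) = 0.22*log(0.22) = -0.333108.
(1-mu)*log(1-mu) = 0.78*log(0.78) = -0.1938.
A* = -0.333108 + -0.1938 = -0.5269

-0.5269


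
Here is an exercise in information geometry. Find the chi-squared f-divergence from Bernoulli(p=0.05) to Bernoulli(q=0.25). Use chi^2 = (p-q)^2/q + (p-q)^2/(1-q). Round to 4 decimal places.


Chi-squared divergence between Bernoulli distributions:
chi^2 = (p-q)^2/q + (p-q)^2/(1-q).
p = 0.05, q = 0.25, p-q = -0.2.
(p-q)^2 = 0.04.
term1 = 0.04/0.25 = 0.16.
term2 = 0.04/0.75 = 0.053333.
chi^2 = 0.16 + 0.053333 = 0.2133

0.2133


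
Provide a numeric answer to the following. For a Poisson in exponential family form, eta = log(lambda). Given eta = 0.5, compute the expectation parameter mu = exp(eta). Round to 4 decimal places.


Expectation parameter for Poisson exponential family:
mu = exp(eta).
eta = 0.5.
mu = exp(0.5) = 1.6487

1.6487


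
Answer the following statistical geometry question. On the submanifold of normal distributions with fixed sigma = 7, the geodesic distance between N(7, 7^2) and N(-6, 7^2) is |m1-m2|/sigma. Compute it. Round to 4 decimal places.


On the fixed-variance normal subfamily, geodesic distance = |m1-m2|/sigma.
|7 - -6| = 13.
sigma = 7.
d = 13/7 = 1.8571

1.8571


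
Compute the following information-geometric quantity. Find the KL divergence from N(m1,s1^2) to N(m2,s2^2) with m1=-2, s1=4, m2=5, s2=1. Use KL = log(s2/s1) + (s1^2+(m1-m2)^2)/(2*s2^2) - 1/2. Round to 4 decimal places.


KL divergence between normal distributions:
KL = log(s2/s1) + (s1^2 + (m1-m2)^2)/(2*s2^2) - 1/2.
log(1/4) = -1.386294.
(4^2 + (-2-5)^2)/(2*1^2) = (16 + 49)/2 = 32.5.
KL = -1.386294 + 32.5 - 0.5 = 30.6137

30.6137


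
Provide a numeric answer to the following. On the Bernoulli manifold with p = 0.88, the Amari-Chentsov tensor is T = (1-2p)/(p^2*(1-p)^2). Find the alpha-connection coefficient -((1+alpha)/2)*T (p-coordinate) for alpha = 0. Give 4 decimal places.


Skewness (Amari-Chentsov) tensor: T = (1-2p)/(p^2*(1-p)^2).
p = 0.88, 1-2p = -0.76, p^2 = 0.7744, (1-p)^2 = 0.0144.
T = -0.76/(0.7744 * 0.0144) = -68.153122.
In the p-coordinate, Gamma^(alpha) = Gamma^(0) - (alpha/2)*T with Gamma^(0) = (1/2)*g'(p) = -T/2,
so Gamma^(alpha) = -((1+alpha)/2)*T.
alpha = 0, -(1+alpha)/2 = -0.5.
Gamma = -0.5 * -68.153122 = 34.0766

34.0766


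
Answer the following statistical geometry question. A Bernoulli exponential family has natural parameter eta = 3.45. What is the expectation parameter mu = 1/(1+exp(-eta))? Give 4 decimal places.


Dual coordinate (expectation parameter) for Bernoulli:
mu = 1/(1+exp(-eta)).
eta = 3.45.
exp(-eta) = exp(-3.45) = 0.031746.
mu = 1/(1+0.031746) = 0.9692

0.9692


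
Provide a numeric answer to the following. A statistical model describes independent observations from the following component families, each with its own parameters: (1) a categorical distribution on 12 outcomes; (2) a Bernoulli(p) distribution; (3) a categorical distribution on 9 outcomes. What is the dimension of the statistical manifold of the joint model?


The dimension of a statistical manifold equals the number of free
(independent) real parameters of the model. For a product of independent
blocks the parameter counts add.
- categorical on 12 outcomes (probabilities sum to 1): 12-1 = 11.
- Bernoulli (p): 1.
- categorical on 9 outcomes (probabilities sum to 1): 9-1 = 8.
Total = 11 + 1 + 8 = 20.
Dimension = 20

20


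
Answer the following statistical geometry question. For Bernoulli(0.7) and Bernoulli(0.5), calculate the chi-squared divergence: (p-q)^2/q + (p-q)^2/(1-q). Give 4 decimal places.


Chi-squared divergence between Bernoulli distributions:
chi^2 = (p-q)^2/q + (p-q)^2/(1-q).
p = 0.7, q = 0.5, p-q = 0.2.
(p-q)^2 = 0.04.
term1 = 0.04/0.5 = 0.08.
term2 = 0.04/0.5 = 0.08.
chi^2 = 0.08 + 0.08 = 0.1600

0.1600


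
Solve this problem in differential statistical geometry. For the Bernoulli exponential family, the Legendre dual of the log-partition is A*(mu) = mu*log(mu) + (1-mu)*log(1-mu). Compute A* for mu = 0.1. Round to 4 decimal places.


Legendre transform for Bernoulli:
A*(mu) = mu*log(mu) + (1-mu)*log(1-mu).
mu = 0.1, 1-mu = 0.9.
mu*log(mu) = 0.1*log(0.1) = -0.230259.
(1-mu)*log(1-mu) = 0.9*log(0.9) = -0.094824.
A* = -0.230259 + -0.094824 = -0.3251

-0.3251


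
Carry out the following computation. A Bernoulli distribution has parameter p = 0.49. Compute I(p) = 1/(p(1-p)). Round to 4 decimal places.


For Bernoulli(p), Fisher information is I(p) = 1/(p*(1-p)).
p = 0.49, 1-p = 0.51.
p*(1-p) = 0.2499.
I(p) = 1/0.2499 = 4.0016

4.0016


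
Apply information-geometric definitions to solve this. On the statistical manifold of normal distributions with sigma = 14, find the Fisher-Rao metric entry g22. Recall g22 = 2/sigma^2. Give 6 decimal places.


For the 2-parameter normal family, the Fisher metric has:
  g11 = 1/sigma^2, g22 = 2/sigma^2.
sigma = 14, sigma^2 = 196.
g22 = 0.010204

0.010204


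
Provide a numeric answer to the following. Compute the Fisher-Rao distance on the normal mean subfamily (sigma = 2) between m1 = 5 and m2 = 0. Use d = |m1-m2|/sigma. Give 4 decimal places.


On the fixed-variance normal subfamily, geodesic distance = |m1-m2|/sigma.
|5 - 0| = 5.
sigma = 2.
d = 5/2 = 2.5000

2.5000


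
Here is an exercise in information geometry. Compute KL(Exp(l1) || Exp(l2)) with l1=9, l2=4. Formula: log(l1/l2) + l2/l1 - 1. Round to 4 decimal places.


KL divergence for exponential family:
KL = log(l1/l2) + l2/l1 - 1.
log(9/4) = 0.81093.
4/9 = 0.444444.
KL = 0.81093 + 0.444444 - 1 = 0.2554

0.2554


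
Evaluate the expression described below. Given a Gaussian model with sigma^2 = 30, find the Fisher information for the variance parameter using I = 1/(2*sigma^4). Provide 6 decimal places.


Fisher information for variance: I(sigma^2) = 1/(2*sigma^4).
sigma^2 = 30, so sigma^4 = 900.
I = 1/(2*900) = 1/1800 = 0.000556

0.000556


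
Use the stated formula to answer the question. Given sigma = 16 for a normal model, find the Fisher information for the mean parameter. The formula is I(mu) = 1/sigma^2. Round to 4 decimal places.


The Fisher information for the mean of a normal distribution is I(mu) = 1/sigma^2.
sigma = 16, so sigma^2 = 256.
I(mu) = 1/256 = 0.0039

0.0039


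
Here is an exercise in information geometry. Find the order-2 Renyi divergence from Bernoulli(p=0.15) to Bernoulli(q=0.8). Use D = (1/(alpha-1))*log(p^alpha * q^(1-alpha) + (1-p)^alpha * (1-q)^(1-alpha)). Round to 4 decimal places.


Renyi divergence of order alpha between Bernoulli distributions:
D = (1/(alpha-1))*log(p^alpha * q^(1-alpha) + (1-p)^alpha * (1-q)^(1-alpha)).
alpha = 2, p = 0.15, q = 0.8.
p^alpha * q^(1-alpha) = 0.15^2 * 0.8^-1 = 0.028125.
(1-p)^alpha * (1-q)^(1-alpha) = 0.85^2 * 0.2^-1 = 3.6125.
sum = 0.028125 + 3.6125 = 3.640625.
D = (1/1)*log(3.640625) = 1.2922

1.2922


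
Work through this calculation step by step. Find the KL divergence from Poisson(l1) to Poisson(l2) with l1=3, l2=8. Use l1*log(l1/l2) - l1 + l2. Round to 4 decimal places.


KL divergence for Poisson:
KL = l1*log(l1/l2) - l1 + l2.
l1 = 3, l2 = 8.
log(3/8) = -0.980829.
l1*log(l1/l2) = 3 * -0.980829 = -2.942488.
KL = -2.942488 - 3 + 8 = 2.0575

2.0575


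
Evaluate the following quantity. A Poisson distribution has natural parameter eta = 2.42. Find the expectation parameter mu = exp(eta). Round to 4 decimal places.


Expectation parameter for Poisson exponential family:
mu = exp(eta).
eta = 2.42.
mu = exp(2.42) = 11.2459

11.2459


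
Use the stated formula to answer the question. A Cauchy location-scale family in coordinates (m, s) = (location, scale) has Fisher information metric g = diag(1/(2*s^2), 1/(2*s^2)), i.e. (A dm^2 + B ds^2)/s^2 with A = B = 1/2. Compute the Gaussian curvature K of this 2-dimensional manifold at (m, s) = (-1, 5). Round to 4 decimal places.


The metric has the form g = (A dm^2 + B ds^2)/s^2 with A = 1/2, B = 1/2.
Substitute u = sqrt(A/B)*m: g = B*(du^2 + ds^2)/s^2, i.e. B times the
Poincare upper half-plane metric, which has constant Gaussian curvature -1.
Scaling a 2D metric by a constant c divides the Gaussian curvature by c,
so K = -1/B = -1/(1/2) = -2.0000 everywhere (the point (m, s) = (-1, 5) is irrelevant:
the curvature is constant).
The requested Gaussian curvature is K = -2.0000.

-2.0000


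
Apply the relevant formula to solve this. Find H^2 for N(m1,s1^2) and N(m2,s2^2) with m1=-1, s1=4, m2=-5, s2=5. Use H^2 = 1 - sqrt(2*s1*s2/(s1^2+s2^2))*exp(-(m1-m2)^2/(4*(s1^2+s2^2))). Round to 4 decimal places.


Squared Hellinger distance for Gaussians:
H^2 = 1 - sqrt(2*s1*s2/(s1^2+s2^2)) * exp(-(m1-m2)^2/(4*(s1^2+s2^2))).
s1^2 = 16, s2^2 = 25, s1^2+s2^2 = 41.
sqrt(2*4*5/(41)) = 0.98773.
(m1-m2)^2 = (4)^2 = 16.
exp(-16/(4*41)) = exp(-0.097561) = 0.907047.
H^2 = 1 - 0.98773*0.907047 = 0.1041

0.1041


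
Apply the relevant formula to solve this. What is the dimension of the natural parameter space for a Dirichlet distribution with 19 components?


Exponential family dimension calculation:
Dirichlet with 19 components has 19 natural parameters.

19


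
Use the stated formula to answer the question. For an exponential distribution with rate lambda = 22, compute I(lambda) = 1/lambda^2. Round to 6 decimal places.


Fisher information for exponential: I(lambda) = 1/lambda^2.
lambda = 22, lambda^2 = 484.
I = 1/484 = 0.002066

0.002066


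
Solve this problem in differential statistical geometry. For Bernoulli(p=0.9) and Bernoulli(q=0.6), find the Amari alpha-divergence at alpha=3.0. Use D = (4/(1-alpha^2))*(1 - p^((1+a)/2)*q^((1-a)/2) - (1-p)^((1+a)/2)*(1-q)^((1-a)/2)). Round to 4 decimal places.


Amari alpha-divergence:
D = (4/(1-alpha^2))*(1 - p^((1+a)/2)*q^((1-a)/2) - (1-p)^((1+a)/2)*(1-q)^((1-a)/2)).
alpha = 3.0, p = 0.9, q = 0.6.
e1 = (1+alpha)/2 = 2.0, e2 = (1-alpha)/2 = -1.0.
t1 = p^e1 * q^e2 = 0.9^2.0 * 0.6^-1.0 = 1.35.
t2 = (1-p)^e1 * (1-q)^e2 = 0.1^2.0 * 0.4^-1.0 = 0.025.
4/(1-alpha^2) = -0.5.
D = -0.5*(1 - 1.35 - 0.025) = 0.1875

0.1875


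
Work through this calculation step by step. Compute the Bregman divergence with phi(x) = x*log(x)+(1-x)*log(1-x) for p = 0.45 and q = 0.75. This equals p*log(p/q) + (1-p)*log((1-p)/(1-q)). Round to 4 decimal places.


Bregman divergence with negative entropy generator:
D = p*log(p/q) + (1-p)*log((1-p)/(1-q)).
p = 0.45, q = 0.75.
p*log(p/q) = 0.45*log(0.45/0.75) = -0.229872.
(1-p)*log((1-p)/(1-q)) = 0.55*log(0.55/0.25) = 0.433652.
D = -0.229872 + 0.433652 = 0.2038

0.2038


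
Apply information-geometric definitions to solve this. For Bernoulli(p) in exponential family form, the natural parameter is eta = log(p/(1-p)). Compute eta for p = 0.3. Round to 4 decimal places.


Natural parameter for Bernoulli: eta = log(p/(1-p)).
p = 0.3, 1-p = 0.7.
p/(1-p) = 0.428571.
eta = log(0.428571) = -0.8473

-0.8473


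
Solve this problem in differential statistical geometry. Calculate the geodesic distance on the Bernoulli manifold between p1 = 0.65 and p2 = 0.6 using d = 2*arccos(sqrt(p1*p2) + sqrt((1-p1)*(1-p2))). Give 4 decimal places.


Geodesic distance on Bernoulli manifold:
d(p1,p2) = 2*arccos(sqrt(p1*p2) + sqrt((1-p1)*(1-p2))).
sqrt(p1*p2) = sqrt(0.65*0.6) = 0.6245.
sqrt((1-p1)*(1-p2)) = sqrt(0.35*0.4) = 0.374166.
arg = 0.6245 + 0.374166 = 0.998666.
d = 2*arccos(0.998666) = 0.1033

0.1033


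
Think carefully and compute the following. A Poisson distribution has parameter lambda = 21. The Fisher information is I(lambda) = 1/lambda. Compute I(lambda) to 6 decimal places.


Fisher information for Poisson: I(lambda) = 1/lambda.
lambda = 21.
I(lambda) = 1/21 = 0.047619

0.047619


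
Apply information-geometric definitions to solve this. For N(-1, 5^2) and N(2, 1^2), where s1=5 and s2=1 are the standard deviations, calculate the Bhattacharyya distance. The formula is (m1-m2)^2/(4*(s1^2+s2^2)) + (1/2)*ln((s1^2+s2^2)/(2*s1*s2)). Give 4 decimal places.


Bhattacharyya distance between two Gaussians:
DB = (m1-m2)^2/(4*(s1^2+s2^2)) + (1/2)*ln((s1^2+s2^2)/(2*s1*s2)).
(m1-m2)^2 = (-3)^2 = 9.
s1^2+s2^2 = 25 + 1 = 26.
term1 = 9/104 = 0.086538.
term2 = 0.5*ln(26/10.0) = 0.477756.
DB = 0.086538 + 0.477756 = 0.5643

0.5643


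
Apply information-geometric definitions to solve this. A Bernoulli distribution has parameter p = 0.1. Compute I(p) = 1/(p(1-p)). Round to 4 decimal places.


For Bernoulli(p), Fisher information is I(p) = 1/(p*(1-p)).
p = 0.1, 1-p = 0.9.
p*(1-p) = 0.09.
I(p) = 1/0.09 = 11.1111

11.1111


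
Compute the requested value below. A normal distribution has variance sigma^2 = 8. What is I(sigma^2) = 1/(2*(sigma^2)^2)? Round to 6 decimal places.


Fisher information for variance: I(sigma^2) = 1/(2*sigma^4).
sigma^2 = 8, so sigma^4 = 64.
I = 1/(2*64) = 1/128 = 0.007813

0.007813


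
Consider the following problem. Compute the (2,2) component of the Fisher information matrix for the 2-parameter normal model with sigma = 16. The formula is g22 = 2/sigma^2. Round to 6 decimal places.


For the 2-parameter normal family, the Fisher metric has:
  g11 = 1/sigma^2, g22 = 2/sigma^2.
sigma = 16, sigma^2 = 256.
g22 = 0.007813

0.007813


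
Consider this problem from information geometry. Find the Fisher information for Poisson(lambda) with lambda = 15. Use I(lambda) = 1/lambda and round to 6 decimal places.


Fisher information for Poisson: I(lambda) = 1/lambda.
lambda = 15.
I(lambda) = 1/15 = 0.066667

0.066667


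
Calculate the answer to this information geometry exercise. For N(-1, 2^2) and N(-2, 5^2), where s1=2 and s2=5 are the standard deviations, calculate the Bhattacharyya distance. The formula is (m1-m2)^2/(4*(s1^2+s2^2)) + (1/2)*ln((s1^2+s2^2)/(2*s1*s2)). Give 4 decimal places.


Bhattacharyya distance between two Gaussians:
DB = (m1-m2)^2/(4*(s1^2+s2^2)) + (1/2)*ln((s1^2+s2^2)/(2*s1*s2)).
(m1-m2)^2 = (1)^2 = 1.
s1^2+s2^2 = 4 + 25 = 29.
term1 = 1/116 = 0.008621.
term2 = 0.5*ln(29/20.0) = 0.185782.
DB = 0.008621 + 0.185782 = 0.1944

0.1944


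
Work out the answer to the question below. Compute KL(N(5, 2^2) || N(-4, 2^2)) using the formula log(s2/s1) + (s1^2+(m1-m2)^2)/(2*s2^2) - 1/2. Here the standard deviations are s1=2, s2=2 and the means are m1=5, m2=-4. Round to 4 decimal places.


KL divergence between normal distributions:
KL = log(s2/s1) + (s1^2 + (m1-m2)^2)/(2*s2^2) - 1/2.
log(2/2) = 0.0.
(2^2 + (5--4)^2)/(2*2^2) = (4 + 81)/8 = 10.625.
KL = 0.0 + 10.625 - 0.5 = 10.1250

10.1250


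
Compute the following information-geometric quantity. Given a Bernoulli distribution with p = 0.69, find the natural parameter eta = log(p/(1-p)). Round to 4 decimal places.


Natural parameter for Bernoulli: eta = log(p/(1-p)).
p = 0.69, 1-p = 0.31.
p/(1-p) = 2.225806.
eta = log(2.225806) = 0.8001

0.8001


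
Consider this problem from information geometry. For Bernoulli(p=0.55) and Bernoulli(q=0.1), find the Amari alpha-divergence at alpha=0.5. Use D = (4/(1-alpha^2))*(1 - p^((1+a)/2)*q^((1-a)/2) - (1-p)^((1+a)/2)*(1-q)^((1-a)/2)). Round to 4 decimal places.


Amari alpha-divergence:
D = (4/(1-alpha^2))*(1 - p^((1+a)/2)*q^((1-a)/2) - (1-p)^((1+a)/2)*(1-q)^((1-a)/2)).
alpha = 0.5, p = 0.55, q = 0.1.
e1 = (1+alpha)/2 = 0.75, e2 = (1-alpha)/2 = 0.25.
t1 = p^e1 * q^e2 = 0.55^0.75 * 0.1^0.25 = 0.359147.
t2 = (1-p)^e1 * (1-q)^e2 = 0.45^0.75 * 0.9^0.25 = 0.535143.
4/(1-alpha^2) = 5.333333.
D = 5.333333*(1 - 0.359147 - 0.535143) = 0.5638

0.5638


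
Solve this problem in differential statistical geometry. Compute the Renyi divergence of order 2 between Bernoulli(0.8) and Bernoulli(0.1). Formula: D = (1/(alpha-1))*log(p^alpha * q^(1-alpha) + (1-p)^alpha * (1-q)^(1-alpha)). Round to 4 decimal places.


Renyi divergence of order alpha between Bernoulli distributions:
D = (1/(alpha-1))*log(p^alpha * q^(1-alpha) + (1-p)^alpha * (1-q)^(1-alpha)).
alpha = 2, p = 0.8, q = 0.1.
p^alpha * q^(1-alpha) = 0.8^2 * 0.1^-1 = 6.4.
(1-p)^alpha * (1-q)^(1-alpha) = 0.2^2 * 0.9^-1 = 0.044444.
sum = 6.4 + 0.044444 = 6.444444.
D = (1/1)*log(6.444444) = 1.8632

1.8632


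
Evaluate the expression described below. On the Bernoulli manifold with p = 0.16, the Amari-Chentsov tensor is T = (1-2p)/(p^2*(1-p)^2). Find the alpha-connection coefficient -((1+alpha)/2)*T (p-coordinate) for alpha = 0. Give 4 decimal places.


Skewness (Amari-Chentsov) tensor: T = (1-2p)/(p^2*(1-p)^2).
p = 0.16, 1-2p = 0.68, p^2 = 0.0256, (1-p)^2 = 0.7056.
T = 0.68/(0.0256 * 0.7056) = 37.645266.
In the p-coordinate, Gamma^(alpha) = Gamma^(0) - (alpha/2)*T with Gamma^(0) = (1/2)*g'(p) = -T/2,
so Gamma^(alpha) = -((1+alpha)/2)*T.
alpha = 0, -(1+alpha)/2 = -0.5.
Gamma = -0.5 * 37.645266 = -18.8226

-18.8226


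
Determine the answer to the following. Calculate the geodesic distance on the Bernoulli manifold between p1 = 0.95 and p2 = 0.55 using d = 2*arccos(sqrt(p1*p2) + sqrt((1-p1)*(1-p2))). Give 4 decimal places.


Geodesic distance on Bernoulli manifold:
d(p1,p2) = 2*arccos(sqrt(p1*p2) + sqrt((1-p1)*(1-p2))).
sqrt(p1*p2) = sqrt(0.95*0.55) = 0.722842.
sqrt((1-p1)*(1-p2)) = sqrt(0.05*0.45) = 0.15.
arg = 0.722842 + 0.15 = 0.872842.
d = 2*arccos(0.872842) = 1.0196

1.0196


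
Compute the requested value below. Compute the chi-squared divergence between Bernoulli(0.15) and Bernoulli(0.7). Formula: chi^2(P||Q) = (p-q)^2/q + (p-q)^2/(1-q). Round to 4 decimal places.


Chi-squared divergence between Bernoulli distributions:
chi^2 = (p-q)^2/q + (p-q)^2/(1-q).
p = 0.15, q = 0.7, p-q = -0.55.
(p-q)^2 = 0.3025.
term1 = 0.3025/0.7 = 0.432143.
term2 = 0.3025/0.3 = 1.008333.
chi^2 = 0.432143 + 1.008333 = 1.4405

1.4405


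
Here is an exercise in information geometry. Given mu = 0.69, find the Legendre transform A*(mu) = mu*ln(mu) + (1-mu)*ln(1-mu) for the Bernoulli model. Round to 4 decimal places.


Legendre transform for Bernoulli:
A*(mu) = mu*log(mu) + (1-mu)*log(1-mu).
mu = 0.69, 1-mu = 0.31.
mu*log(mu) = 0.69*log(0.69) = -0.256034.
(1-mu)*log(1-mu) = 0.31*log(0.31) = -0.363067.
A* = -0.256034 + -0.363067 = -0.6191

-0.6191


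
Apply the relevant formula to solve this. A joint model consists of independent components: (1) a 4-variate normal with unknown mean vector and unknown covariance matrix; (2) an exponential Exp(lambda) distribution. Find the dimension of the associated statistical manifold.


The dimension of a statistical manifold equals the number of free
(independent) real parameters of the model. For a product of independent
blocks the parameter counts add.
- 4-variate normal: 4 (mean) + 4*5/2 = 10 (symmetric covariance) = 14.
- exponential (lambda): 1.
Total = 14 + 1 = 15.
Dimension = 15

15


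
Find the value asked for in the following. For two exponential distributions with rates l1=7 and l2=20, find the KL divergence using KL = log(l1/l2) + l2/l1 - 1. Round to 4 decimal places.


KL divergence for exponential family:
KL = log(l1/l2) + l2/l1 - 1.
log(7/20) = -1.049822.
20/7 = 2.857143.
KL = -1.049822 + 2.857143 - 1 = 0.8073

0.8073


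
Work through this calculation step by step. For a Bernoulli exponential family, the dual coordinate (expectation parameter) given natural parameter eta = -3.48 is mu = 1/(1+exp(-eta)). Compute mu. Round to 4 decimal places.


Dual coordinate (expectation parameter) for Bernoulli:
mu = 1/(1+exp(-eta)).
eta = -3.48.
exp(-eta) = exp(3.48) = 32.459722.
mu = 1/(1+32.459722) = 0.0299

0.0299


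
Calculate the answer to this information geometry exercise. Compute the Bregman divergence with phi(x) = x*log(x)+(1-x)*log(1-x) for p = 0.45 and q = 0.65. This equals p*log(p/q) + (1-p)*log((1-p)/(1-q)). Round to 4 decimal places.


Bregman divergence with negative entropy generator:
D = p*log(p/q) + (1-p)*log((1-p)/(1-q)).
p = 0.45, q = 0.65.
p*log(p/q) = 0.45*log(0.45/0.65) = -0.165476.
(1-p)*log((1-p)/(1-q)) = 0.55*log(0.55/0.35) = 0.248592.
D = -0.165476 + 0.248592 = 0.0831

0.0831


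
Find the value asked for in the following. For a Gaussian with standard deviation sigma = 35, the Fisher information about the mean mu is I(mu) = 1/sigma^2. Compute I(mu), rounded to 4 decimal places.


The Fisher information for the mean of a normal distribution is I(mu) = 1/sigma^2.
sigma = 35, so sigma^2 = 1225.
I(mu) = 1/1225 = 0.0008

0.0008


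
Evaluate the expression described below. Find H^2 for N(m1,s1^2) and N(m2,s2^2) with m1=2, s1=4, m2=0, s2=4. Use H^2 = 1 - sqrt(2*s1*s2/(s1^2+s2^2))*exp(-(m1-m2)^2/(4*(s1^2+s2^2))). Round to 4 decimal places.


Squared Hellinger distance for Gaussians:
H^2 = 1 - sqrt(2*s1*s2/(s1^2+s2^2)) * exp(-(m1-m2)^2/(4*(s1^2+s2^2))).
s1^2 = 16, s2^2 = 16, s1^2+s2^2 = 32.
sqrt(2*4*4/(32)) = 1.0.
(m1-m2)^2 = (2)^2 = 4.
exp(-4/(4*32)) = exp(-0.03125) = 0.969233.
H^2 = 1 - 1.0*0.969233 = 0.0308

0.0308


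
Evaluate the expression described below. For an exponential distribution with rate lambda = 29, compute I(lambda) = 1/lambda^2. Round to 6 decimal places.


Fisher information for exponential: I(lambda) = 1/lambda^2.
lambda = 29, lambda^2 = 841.
I = 1/841 = 0.001189

0.001189


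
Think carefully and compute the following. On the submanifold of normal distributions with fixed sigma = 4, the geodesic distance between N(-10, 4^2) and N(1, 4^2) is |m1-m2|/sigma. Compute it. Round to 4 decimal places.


On the fixed-variance normal subfamily, geodesic distance = |m1-m2|/sigma.
|-10 - 1| = 11.
sigma = 4.
d = 11/4 = 2.7500

2.7500


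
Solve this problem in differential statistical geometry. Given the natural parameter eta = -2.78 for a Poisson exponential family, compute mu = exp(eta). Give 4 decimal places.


Expectation parameter for Poisson exponential family:
mu = exp(eta).
eta = -2.78.
mu = exp(-2.78) = 0.0620

0.0620


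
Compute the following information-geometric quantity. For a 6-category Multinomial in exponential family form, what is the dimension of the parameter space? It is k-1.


Exponential family dimension calculation:
For Multinomial with k=6 categories, dim = k-1 = 5.

5


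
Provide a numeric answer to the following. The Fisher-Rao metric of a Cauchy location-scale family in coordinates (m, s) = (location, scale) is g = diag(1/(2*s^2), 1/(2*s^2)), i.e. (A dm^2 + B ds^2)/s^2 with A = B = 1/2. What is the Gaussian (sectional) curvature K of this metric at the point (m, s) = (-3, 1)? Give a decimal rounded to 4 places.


The metric has the form g = (A dm^2 + B ds^2)/s^2 with A = 1/2, B = 1/2.
Substitute u = sqrt(A/B)*m: g = B*(du^2 + ds^2)/s^2, i.e. B times the
Poincare upper half-plane metric, which has constant Gaussian curvature -1.
Scaling a 2D metric by a constant c divides the Gaussian curvature by c,
so K = -1/B = -1/(1/2) = -2.0000 everywhere (the point (m, s) = (-3, 1) is irrelevant:
the curvature is constant).
The requested Gaussian curvature is K = -2.0000.

-2.0000


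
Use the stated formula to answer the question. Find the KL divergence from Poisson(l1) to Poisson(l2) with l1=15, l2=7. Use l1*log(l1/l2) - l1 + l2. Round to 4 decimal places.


KL divergence for Poisson:
KL = l1*log(l1/l2) - l1 + l2.
l1 = 15, l2 = 7.
log(15/7) = 0.76214.
l1*log(l1/l2) = 15 * 0.76214 = 11.432101.
KL = 11.432101 - 15 + 7 = 3.4321

3.4321


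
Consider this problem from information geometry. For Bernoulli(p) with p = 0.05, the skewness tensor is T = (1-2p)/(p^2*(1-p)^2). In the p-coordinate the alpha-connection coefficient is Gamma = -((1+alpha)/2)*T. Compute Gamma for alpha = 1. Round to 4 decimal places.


Skewness (Amari-Chentsov) tensor: T = (1-2p)/(p^2*(1-p)^2).
p = 0.05, 1-2p = 0.9, p^2 = 0.0025, (1-p)^2 = 0.9025.
T = 0.9/(0.0025 * 0.9025) = 398.891967.
In the p-coordinate, Gamma^(alpha) = Gamma^(0) - (alpha/2)*T with Gamma^(0) = (1/2)*g'(p) = -T/2,
so Gamma^(alpha) = -((1+alpha)/2)*T.
alpha = 1, -(1+alpha)/2 = -1.0.
Gamma = -1.0 * 398.891967 = -398.8920

-398.8920


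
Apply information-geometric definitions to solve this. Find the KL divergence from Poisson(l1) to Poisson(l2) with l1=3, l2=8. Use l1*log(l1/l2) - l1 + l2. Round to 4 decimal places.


KL divergence for Poisson:
KL = l1*log(l1/l2) - l1 + l2.
l1 = 3, l2 = 8.
log(3/8) = -0.980829.
l1*log(l1/l2) = 3 * -0.980829 = -2.942488.
KL = -2.942488 - 3 + 8 = 2.0575

2.0575


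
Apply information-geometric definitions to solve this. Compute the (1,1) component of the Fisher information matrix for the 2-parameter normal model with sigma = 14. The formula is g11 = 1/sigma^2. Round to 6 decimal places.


For the 2-parameter normal family, the Fisher metric has:
  g11 = 1/sigma^2, g22 = 2/sigma^2.
sigma = 14, sigma^2 = 196.
g11 = 0.005102

0.005102


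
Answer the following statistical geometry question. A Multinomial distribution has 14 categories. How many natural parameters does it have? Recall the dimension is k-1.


Exponential family dimension calculation:
For Multinomial with k=14 categories, dim = k-1 = 13.

13


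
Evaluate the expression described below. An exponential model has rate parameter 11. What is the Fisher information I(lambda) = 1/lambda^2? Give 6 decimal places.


Fisher information for exponential: I(lambda) = 1/lambda^2.
lambda = 11, lambda^2 = 121.
I = 1/121 = 0.008264

0.008264


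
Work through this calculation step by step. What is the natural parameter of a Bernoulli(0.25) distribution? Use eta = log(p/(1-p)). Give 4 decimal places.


Natural parameter for Bernoulli: eta = log(p/(1-p)).
p = 0.25, 1-p = 0.75.
p/(1-p) = 0.333333.
eta = log(0.333333) = -1.0986

-1.0986


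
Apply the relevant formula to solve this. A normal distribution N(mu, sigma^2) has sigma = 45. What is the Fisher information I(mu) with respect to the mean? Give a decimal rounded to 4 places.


The Fisher information for the mean of a normal distribution is I(mu) = 1/sigma^2.
sigma = 45, so sigma^2 = 2025.
I(mu) = 1/2025 = 0.0005

0.0005


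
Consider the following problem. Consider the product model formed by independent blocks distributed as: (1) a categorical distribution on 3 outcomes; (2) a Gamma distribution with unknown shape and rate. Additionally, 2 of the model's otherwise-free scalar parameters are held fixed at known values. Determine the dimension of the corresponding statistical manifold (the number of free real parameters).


The dimension of a statistical manifold equals the number of free
(independent) real parameters of the model. For a product of independent
blocks the parameter counts add.
- categorical on 3 outcomes (probabilities sum to 1): 3-1 = 2.
- Gamma (shape, rate): 2.
Total = 2 + 2 = 4.
2 parameter(s) fixed at known values: 4 - 2 = 2.
Dimension = 2

2


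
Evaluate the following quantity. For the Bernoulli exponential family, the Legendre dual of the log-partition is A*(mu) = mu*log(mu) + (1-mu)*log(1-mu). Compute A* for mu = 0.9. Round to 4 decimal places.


Legendre transform for Bernoulli:
A*(mu) = mu*log(mu) + (1-mu)*log(1-mu).
mu = 0.9, 1-mu = 0.1.
mu*log(mu) = 0.9*log(0.9) = -0.094824.
(1-mu)*log(1-mu) = 0.1*log(0.1) = -0.230259.
A* = -0.094824 + -0.230259 = -0.3251

-0.3251


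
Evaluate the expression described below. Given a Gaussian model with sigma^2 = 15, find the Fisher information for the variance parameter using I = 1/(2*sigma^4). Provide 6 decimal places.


Fisher information for variance: I(sigma^2) = 1/(2*sigma^4).
sigma^2 = 15, so sigma^4 = 225.
I = 1/(2*225) = 1/450 = 0.002222

0.002222


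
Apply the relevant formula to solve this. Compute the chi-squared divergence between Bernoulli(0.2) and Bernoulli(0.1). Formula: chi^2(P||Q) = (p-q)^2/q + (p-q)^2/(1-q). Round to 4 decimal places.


Chi-squared divergence between Bernoulli distributions:
chi^2 = (p-q)^2/q + (p-q)^2/(1-q).
p = 0.2, q = 0.1, p-q = 0.1.
(p-q)^2 = 0.01.
term1 = 0.01/0.1 = 0.1.
term2 = 0.01/0.9 = 0.011111.
chi^2 = 0.1 + 0.011111 = 0.1111

0.1111


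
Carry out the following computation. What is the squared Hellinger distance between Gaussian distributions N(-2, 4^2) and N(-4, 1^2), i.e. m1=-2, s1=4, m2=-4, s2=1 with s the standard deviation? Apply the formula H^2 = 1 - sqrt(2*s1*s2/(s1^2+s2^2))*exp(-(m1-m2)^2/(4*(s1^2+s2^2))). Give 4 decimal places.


Squared Hellinger distance for Gaussians:
H^2 = 1 - sqrt(2*s1*s2/(s1^2+s2^2)) * exp(-(m1-m2)^2/(4*(s1^2+s2^2))).
s1^2 = 16, s2^2 = 1, s1^2+s2^2 = 17.
sqrt(2*4*1/(17)) = 0.685994.
(m1-m2)^2 = (2)^2 = 4.
exp(-4/(4*17)) = exp(-0.058824) = 0.942873.
H^2 = 1 - 0.685994*0.942873 = 0.3532

0.3532


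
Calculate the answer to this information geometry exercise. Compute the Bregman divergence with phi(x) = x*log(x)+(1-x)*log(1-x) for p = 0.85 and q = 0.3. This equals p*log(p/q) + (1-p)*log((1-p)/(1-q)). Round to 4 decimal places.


Bregman divergence with negative entropy generator:
D = p*log(p/q) + (1-p)*log((1-p)/(1-q)).
p = 0.85, q = 0.3.
p*log(p/q) = 0.85*log(0.85/0.3) = 0.885236.
(1-p)*log((1-p)/(1-q)) = 0.15*log(0.15/0.7) = -0.231067.
D = 0.885236 + -0.231067 = 0.6542

0.6542


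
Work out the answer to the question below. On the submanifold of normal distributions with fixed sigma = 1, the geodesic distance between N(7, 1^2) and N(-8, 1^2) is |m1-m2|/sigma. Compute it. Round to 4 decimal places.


On the fixed-variance normal subfamily, geodesic distance = |m1-m2|/sigma.
|7 - -8| = 15.
sigma = 1.
d = 15/1 = 15.0000

15.0000


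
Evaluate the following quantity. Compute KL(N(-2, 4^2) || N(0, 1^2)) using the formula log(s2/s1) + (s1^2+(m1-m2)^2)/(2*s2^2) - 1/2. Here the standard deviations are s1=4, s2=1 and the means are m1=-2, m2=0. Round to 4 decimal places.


KL divergence between normal distributions:
KL = log(s2/s1) + (s1^2 + (m1-m2)^2)/(2*s2^2) - 1/2.
log(1/4) = -1.386294.
(4^2 + (-2-0)^2)/(2*1^2) = (16 + 4)/2 = 10.0.
KL = -1.386294 + 10.0 - 0.5 = 8.1137

8.1137


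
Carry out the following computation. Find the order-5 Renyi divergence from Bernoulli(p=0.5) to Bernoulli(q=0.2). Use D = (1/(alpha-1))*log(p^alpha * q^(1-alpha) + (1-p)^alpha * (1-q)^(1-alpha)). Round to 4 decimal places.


Renyi divergence of order alpha between Bernoulli distributions:
D = (1/(alpha-1))*log(p^alpha * q^(1-alpha) + (1-p)^alpha * (1-q)^(1-alpha)).
alpha = 5, p = 0.5, q = 0.2.
p^alpha * q^(1-alpha) = 0.5^5 * 0.2^-4 = 19.53125.
(1-p)^alpha * (1-q)^(1-alpha) = 0.5^5 * 0.8^-4 = 0.076294.
sum = 19.53125 + 0.076294 = 19.607544.
D = (1/4)*log(19.607544) = 0.7440

0.7440


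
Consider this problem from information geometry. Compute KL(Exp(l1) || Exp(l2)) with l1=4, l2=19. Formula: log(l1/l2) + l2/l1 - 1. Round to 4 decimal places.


KL divergence for exponential family:
KL = log(l1/l2) + l2/l1 - 1.
log(4/19) = -1.558145.
19/4 = 4.75.
KL = -1.558145 + 4.75 - 1 = 2.1919

2.1919


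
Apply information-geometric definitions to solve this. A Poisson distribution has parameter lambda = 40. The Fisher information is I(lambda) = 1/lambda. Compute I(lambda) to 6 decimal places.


Fisher information for Poisson: I(lambda) = 1/lambda.
lambda = 40.
I(lambda) = 1/40 = 0.025000

0.025000


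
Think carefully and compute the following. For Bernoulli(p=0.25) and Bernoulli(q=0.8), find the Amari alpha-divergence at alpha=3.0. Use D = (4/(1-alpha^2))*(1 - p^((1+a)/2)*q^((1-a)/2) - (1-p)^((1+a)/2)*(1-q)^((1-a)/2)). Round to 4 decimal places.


Amari alpha-divergence:
D = (4/(1-alpha^2))*(1 - p^((1+a)/2)*q^((1-a)/2) - (1-p)^((1+a)/2)*(1-q)^((1-a)/2)).
alpha = 3.0, p = 0.25, q = 0.8.
e1 = (1+alpha)/2 = 2.0, e2 = (1-alpha)/2 = -1.0.
t1 = p^e1 * q^e2 = 0.25^2.0 * 0.8^-1.0 = 0.078125.
t2 = (1-p)^e1 * (1-q)^e2 = 0.75^2.0 * 0.2^-1.0 = 2.8125.
4/(1-alpha^2) = -0.5.
D = -0.5*(1 - 0.078125 - 2.8125) = 0.9453

0.9453


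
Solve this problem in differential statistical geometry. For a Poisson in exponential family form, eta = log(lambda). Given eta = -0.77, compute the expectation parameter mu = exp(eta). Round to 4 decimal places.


Expectation parameter for Poisson exponential family:
mu = exp(eta).
eta = -0.77.
mu = exp(-0.77) = 0.4630

0.4630


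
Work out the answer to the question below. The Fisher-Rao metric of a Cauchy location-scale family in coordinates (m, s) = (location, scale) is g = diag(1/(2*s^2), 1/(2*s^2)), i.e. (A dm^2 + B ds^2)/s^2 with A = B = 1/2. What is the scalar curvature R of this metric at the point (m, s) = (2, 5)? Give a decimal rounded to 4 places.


The metric has the form g = (A dm^2 + B ds^2)/s^2 with A = 1/2, B = 1/2.
Substitute u = sqrt(A/B)*m: g = B*(du^2 + ds^2)/s^2, i.e. B times the
Poincare upper half-plane metric, which has constant Gaussian curvature -1.
Scaling a 2D metric by a constant c divides the Gaussian curvature by c,
so K = -1/B = -1/(1/2) = -2.0000 everywhere (the point (m, s) = (2, 5) is irrelevant:
the curvature is constant).
Scalar curvature in dimension 2: R = 2K = -2/(1/2) = -4.0000.

-4.0000


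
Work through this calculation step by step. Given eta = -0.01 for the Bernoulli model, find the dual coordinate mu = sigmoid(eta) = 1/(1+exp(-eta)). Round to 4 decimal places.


Dual coordinate (expectation parameter) for Bernoulli:
mu = 1/(1+exp(-eta)).
eta = -0.01.
exp(-eta) = exp(0.01) = 1.01005.
mu = 1/(1+1.01005) = 0.4975

0.4975


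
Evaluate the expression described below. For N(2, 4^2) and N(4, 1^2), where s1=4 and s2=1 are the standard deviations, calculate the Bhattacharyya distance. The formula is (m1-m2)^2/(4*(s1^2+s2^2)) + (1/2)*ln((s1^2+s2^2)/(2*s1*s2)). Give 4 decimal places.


Bhattacharyya distance between two Gaussians:
DB = (m1-m2)^2/(4*(s1^2+s2^2)) + (1/2)*ln((s1^2+s2^2)/(2*s1*s2)).
(m1-m2)^2 = (-2)^2 = 4.
s1^2+s2^2 = 16 + 1 = 17.
term1 = 4/68 = 0.058824.
term2 = 0.5*ln(17/8.0) = 0.376886.
DB = 0.058824 + 0.376886 = 0.4357

0.4357


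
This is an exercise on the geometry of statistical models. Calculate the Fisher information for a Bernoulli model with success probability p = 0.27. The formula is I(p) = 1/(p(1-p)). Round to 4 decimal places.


For Bernoulli(p), Fisher information is I(p) = 1/(p*(1-p)).
p = 0.27, 1-p = 0.73.
p*(1-p) = 0.1971.
I(p) = 1/0.1971 = 5.0736

5.0736


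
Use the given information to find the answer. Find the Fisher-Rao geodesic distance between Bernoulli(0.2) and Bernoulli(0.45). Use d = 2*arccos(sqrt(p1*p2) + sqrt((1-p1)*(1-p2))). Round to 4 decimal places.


Geodesic distance on Bernoulli manifold:
d(p1,p2) = 2*arccos(sqrt(p1*p2) + sqrt((1-p1)*(1-p2))).
sqrt(p1*p2) = sqrt(0.2*0.45) = 0.3.
sqrt((1-p1)*(1-p2)) = sqrt(0.8*0.55) = 0.663325.
arg = 0.3 + 0.663325 = 0.963325.
d = 2*arccos(0.963325) = 0.5433

0.5433


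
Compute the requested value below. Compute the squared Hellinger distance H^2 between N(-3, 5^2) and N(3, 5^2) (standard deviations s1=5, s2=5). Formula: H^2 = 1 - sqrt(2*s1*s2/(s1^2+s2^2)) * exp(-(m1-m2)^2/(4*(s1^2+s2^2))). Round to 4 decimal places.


Squared Hellinger distance for Gaussians:
H^2 = 1 - sqrt(2*s1*s2/(s1^2+s2^2)) * exp(-(m1-m2)^2/(4*(s1^2+s2^2))).
s1^2 = 25, s2^2 = 25, s1^2+s2^2 = 50.
sqrt(2*5*5/(50)) = 1.0.
(m1-m2)^2 = (-6)^2 = 36.
exp(-36/(4*50)) = exp(-0.18) = 0.83527.
H^2 = 1 - 1.0*0.83527 = 0.1647

0.1647


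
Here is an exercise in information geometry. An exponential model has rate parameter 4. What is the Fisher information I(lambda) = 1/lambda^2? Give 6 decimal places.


Fisher information for exponential: I(lambda) = 1/lambda^2.
lambda = 4, lambda^2 = 16.
I = 1/16 = 0.062500

0.062500


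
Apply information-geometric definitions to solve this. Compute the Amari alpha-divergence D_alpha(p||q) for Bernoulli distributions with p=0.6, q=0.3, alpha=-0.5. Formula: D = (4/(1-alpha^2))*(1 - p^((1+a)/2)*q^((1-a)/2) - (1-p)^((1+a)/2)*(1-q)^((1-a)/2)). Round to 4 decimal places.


Amari alpha-divergence:
D = (4/(1-alpha^2))*(1 - p^((1+a)/2)*q^((1-a)/2) - (1-p)^((1+a)/2)*(1-q)^((1-a)/2)).
alpha = -0.5, p = 0.6, q = 0.3.
e1 = (1+alpha)/2 = 0.25, e2 = (1-alpha)/2 = 0.75.
t1 = p^e1 * q^e2 = 0.6^0.25 * 0.3^0.75 = 0.356762.
t2 = (1-p)^e1 * (1-q)^e2 = 0.4^0.25 * 0.7^0.75 = 0.608609.
4/(1-alpha^2) = 5.333333.
D = 5.333333*(1 - 0.356762 - 0.608609) = 0.1847

0.1847
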